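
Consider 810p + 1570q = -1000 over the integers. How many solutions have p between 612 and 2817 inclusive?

gcd(1570, 810) = 10  (1570 = 1×810 + 760, 810 = 1×760 + 50, 760 = 15×50 + 10, 50 = 5×10).
Back-substituting, 810×(-31) + 1570×(16) = 10.
Scale by -100: particular solution (3100, -1600); reduce p mod 157: (117, -61).
General solution: p = 117 + 157t, q = -61 - 81t for integer t.
612 ≤ 117 + 157t ≤ 2817 gives t ∈ [4, 17], which is 14 values.

14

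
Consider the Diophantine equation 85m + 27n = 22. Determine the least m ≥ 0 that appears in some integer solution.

gcd(85, 27):
  85 = 3×27 + 4
  27 = 6×4 + 3
  4 = 1×3 + 1
  3 = 3×1
so gcd(85, 27) = 1.
1 divides 22, so solutions exist.
Back-substitute for Bézout coefficients:
  1 = 4 - 1×3
  ... = 85×(7) + 27×(-22)
Scale by 22/1 = 22: (m₀, n₀) = (154, -484).
General solution: m = 154 + 27t, n = -484 - 85t for integer t.
m ≥ 0: smallest is 154 mod 27 = 19 (at t = -5), with n = -59.

19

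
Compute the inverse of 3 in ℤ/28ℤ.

gcd(28, 3) = 1.
By Bézout, 3·(-9) + 28·(1) = 1.
So 3·-9 ≡ 1 (mod 28), and -9 mod 28 = 19.

19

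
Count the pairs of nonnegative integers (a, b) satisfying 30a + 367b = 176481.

gcd(367, 30) = 1  (367 = 12·30 + 7, 30 = 4·7 + 2, 7 = 3·2 + 1, 2 = 2·1).
Back-substituting, 30·(-159) + 367·(13) = 1.
Scale by 176481: one solution is (-28060479, 2294253). Reduce a mod 367: (341, 453).
General: a = 341 + 367t, b = 453 - 30t.
a ≥ 0 ⇒ t ≥ 0; b ≥ 0 ⇒ t ≤ 15. So t ∈ [0, 15]: 16 solutions.

16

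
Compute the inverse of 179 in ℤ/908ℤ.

gcd(908, 179):
  908 = 5×179 + 13
  179 = 13×13 + 10
  13 = 1×10 + 3
  10 = 3×3 + 1
  3 = 3×1
so gcd(908, 179) = 1.
Back-substitute for Bézout coefficients:
  1 = 10 - 3×3
  ... = 179×(279) + 908×(-55)
So 179×279 ≡ 1 (mod 908), and 279 mod 908 = 279.

279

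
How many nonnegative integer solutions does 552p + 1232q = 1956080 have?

23

gcd(1232, 552) = 8  (1232 = 2·552 + 128, 552 = 4·128 + 40, 128 = 3·40 + 8, 40 = 5·8).
Back-substituting, 552·(-29) + 1232·(13) = 8.
Scale by 244510: one solution is (-7090790, 3178630). Reduce p mod 154: (140, 1525).
General: p = 140 + 154t, q = 1525 - 69t.
p ≥ 0 ⇒ t ≥ 0; q ≥ 0 ⇒ t ≤ 22. So t ∈ [0, 22]: 23 solutions.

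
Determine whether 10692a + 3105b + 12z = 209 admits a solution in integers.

gcd(10692, 3105) = 27  (10692 = 3*3105 + 1377, 3105 = 2*1377 + 351, 1377 = 3*351 + 324, 351 = 1*324 + 27, 324 = 12*27).
gcd(27, 12) = 3.
3 does not divide 209 (remainder 2), so no integer solutions.

no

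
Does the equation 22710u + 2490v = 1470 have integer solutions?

yes

gcd(22710, 2490):
  22710 = 9×2490 + 300
  2490 = 8×300 + 90
  300 = 3×90 + 30
  90 = 3×30
so gcd(22710, 2490) = 30.
30 divides 1470, so integer solutions exist.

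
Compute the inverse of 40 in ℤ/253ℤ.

19

gcd(253, 40):
  253 = 6·40 + 13
  40 = 3·13 + 1
  13 = 13·1
so gcd(253, 40) = 1.
Back-substitute for Bézout coefficients:
  1 = 40 - 3·13
  ... = 40·(19) + 253·(-3)
So 40·19 ≡ 1 (mod 253), and 19 mod 253 = 19.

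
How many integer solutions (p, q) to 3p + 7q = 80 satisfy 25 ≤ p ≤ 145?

gcd(7, 3) = 1.
By Bézout, 3·(-2) + 7·(1) = 1.
Particular solution: (1, 11).
General solution: p = 1 + 7t, q = 11 - 3t for integer t.
25 ≤ 1 + 7t ≤ 145 gives t ∈ [4, 20], which is 17 values.

17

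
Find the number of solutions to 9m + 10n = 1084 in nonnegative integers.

gcd(10, 9) = 1  (10 = 1*9 + 1, 9 = 9*1).
Back-substituting, 9*(-1) + 10*(1) = 1.
Scale by 1084: one solution is (-1084, 1084). Reduce m mod 10: (6, 103).
General: m = 6 + 10t, n = 103 - 9t.
m ≥ 0 ⇒ t ≥ 0; n ≥ 0 ⇒ t ≤ 11. So t ∈ [0, 11]: 12 solutions.

12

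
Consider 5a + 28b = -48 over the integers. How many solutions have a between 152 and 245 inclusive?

gcd(28, 5):
  28 = 5·5 + 3
  5 = 1·3 + 2
  3 = 1·2 + 1
  2 = 2·1
so gcd(28, 5) = 1.
Back-substitute for Bézout coefficients:
  1 = 3 - 1·2
  ... = 5·(-11) + 28·(2)
Scale by -48: particular solution (528, -96); reduce a mod 28: (24, -6).
General solution: a = 24 + 28t, b = -6 - 5t for integer t.
152 ≤ 24 + 28t ≤ 245 gives t ∈ [5, 7], which is 3 values.

3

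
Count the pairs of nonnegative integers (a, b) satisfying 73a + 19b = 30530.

gcd(73, 19):
  73 = 3·19 + 16
  19 = 1·16 + 3
  16 = 5·3 + 1
  3 = 3·1
so gcd(73, 19) = 1.
Back-substitute for Bézout coefficients:
  1 = 16 - 5·3
  ... = 73·(6) + 19·(-23)
Scale by 30530: one solution is (183180, -702190). Reduce a mod 19: (1, 1603).
General: a = 1 + 19t, b = 1603 - 73t.
a ≥ 0 ⇒ t ≥ 0; b ≥ 0 ⇒ t ≤ 21. So t ∈ [0, 21]: 22 solutions.

22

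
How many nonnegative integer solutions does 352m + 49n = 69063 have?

4

gcd(352, 49) = 1.
By Bézout, 352*(11) + 49*(-79) = 1.
One solution: (46, 1079).
General: m = 46 + 49t, n = 1079 - 352t.
m ≥ 0 ⇒ t ≥ 0; n ≥ 0 ⇒ t ≤ 3. So t ∈ [0, 3]: 4 solutions.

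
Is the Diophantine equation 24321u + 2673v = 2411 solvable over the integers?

no

gcd(24321, 2673) = 33.
33 does not divide 2411 (remainder 2), so no integer solutions.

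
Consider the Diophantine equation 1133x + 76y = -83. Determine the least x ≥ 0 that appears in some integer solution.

1

gcd(1133, 76):
  1133 = 14×76 + 69
  76 = 1×69 + 7
  69 = 9×7 + 6
  7 = 1×6 + 1
  6 = 6×1
so gcd(1133, 76) = 1.
1 divides -83, so solutions exist.
Back-substitute for Bézout coefficients:
  1 = 7 - 1×6
  ... = 1133×(-11) + 76×(164)
Scale by -83/1 = -83: (x₀, y₀) = (913, -13612).
General solution: x = 913 + 76t, y = -13612 - 1133t for integer t.
x ≥ 0: smallest is 913 mod 76 = 1 (at t = -12), with y = -16.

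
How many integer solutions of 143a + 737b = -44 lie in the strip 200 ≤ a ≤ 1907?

gcd(737, 143) = 11  (737 = 5*143 + 22, 143 = 6*22 + 11, 22 = 2*11).
Back-substituting, 143*(31) + 737*(-6) = 11.
Scale by -4: particular solution (-124, 24); reduce a mod 67: (10, -2).
General solution: a = 10 + 67t, b = -2 - 13t for integer t.
200 ≤ 10 + 67t ≤ 1907 gives t ∈ [3, 28], which is 26 values.

26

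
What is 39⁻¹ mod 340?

gcd(340, 39) = 1.
By Bézout, 39*(-61) + 340*(7) = 1.
So 39*-61 ≡ 1 (mod 340), and -61 mod 340 = 279.

279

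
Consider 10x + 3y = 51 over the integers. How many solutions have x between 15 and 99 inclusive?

29

gcd(10, 3) = 1.
By Bézout, 10·(1) + 3·(-3) = 1.
Particular solution: (0, 17).
General solution: x = 0 + 3t, y = 17 - 10t for integer t.
15 ≤ 0 + 3t ≤ 99 gives t ∈ [5, 33], which is 29 values.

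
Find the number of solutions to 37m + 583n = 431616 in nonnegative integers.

gcd(583, 37) = 1  (583 = 15×37 + 28, 37 = 1×28 + 9, 28 = 3×9 + 1, 9 = 9×1).
Back-substituting, 37×(-63) + 583×(4) = 1.
Scale by 431616: one solution is (-27191808, 1726464). Reduce m mod 583: (478, 710).
General: m = 478 + 583t, n = 710 - 37t.
m ≥ 0 ⇒ t ≥ 0; n ≥ 0 ⇒ t ≤ 19. So t ∈ [0, 19]: 20 solutions.

20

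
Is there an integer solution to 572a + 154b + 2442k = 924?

yes

gcd(572, 154) = 22  (572 = 3×154 + 110, 154 = 1×110 + 44, 110 = 2×44 + 22, 44 = 2×22).
gcd(22, 2442) = 22.
22 divides 924, so integer solutions exist.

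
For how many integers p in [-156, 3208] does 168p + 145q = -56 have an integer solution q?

gcd(168, 145) = 1.
By Bézout, 168·(-63) + 145·(73) = 1.
Particular solution: (48, -56).
General solution: p = 48 + 145t, q = -56 - 168t for integer t.
-156 ≤ 48 + 145t ≤ 3208 gives t ∈ [-1, 21], which is 23 values.

23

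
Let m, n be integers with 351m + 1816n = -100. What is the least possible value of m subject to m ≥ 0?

812

gcd(1816, 351) = 1.
1 divides -100, so solutions exist.
By Bézout, 351·(119) + 1816·(-23) = 1.
Scale by -100/1 = -100: (m₀, n₀) = (-11900, 2300).
General solution: m = -11900 + 1816t, n = 2300 - 351t for integer t.
m ≥ 0: smallest is -11900 mod 1816 = 812 (at t = 7), with n = -157.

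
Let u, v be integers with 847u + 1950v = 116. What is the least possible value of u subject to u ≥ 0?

gcd(1950, 847):
  1950 = 2·847 + 256
  847 = 3·256 + 79
  256 = 3·79 + 19
  79 = 4·19 + 3
  19 = 6·3 + 1
  3 = 3·1
so gcd(1950, 847) = 1.
1 divides 116, so solutions exist.
Back-substitute for Bézout coefficients:
  1 = 19 - 6·3
  ... = 847·(-617) + 1950·(268)
Scale by 116/1 = 116: (u₀, v₀) = (-71572, 31088).
General solution: u = -71572 + 1950t, v = 31088 - 847t for integer t.
u ≥ 0: smallest is -71572 mod 1950 = 578 (at t = 37), with v = -251.

578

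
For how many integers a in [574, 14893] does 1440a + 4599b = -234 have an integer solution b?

28

gcd(4599, 1440) = 9  (4599 = 3×1440 + 279, 1440 = 5×279 + 45, 279 = 6×45 + 9, 45 = 5×9).
Back-substituting, 1440×(-99) + 4599×(31) = 9.
Scale by -26: particular solution (2574, -806); reduce a mod 511: (19, -6).
General solution: a = 19 + 511t, b = -6 - 160t for integer t.
574 ≤ 19 + 511t ≤ 14893 gives t ∈ [2, 29], which is 28 values.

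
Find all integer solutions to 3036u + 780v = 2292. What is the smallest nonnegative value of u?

gcd(3036, 780):
  3036 = 3·780 + 696
  780 = 1·696 + 84
  696 = 8·84 + 24
  84 = 3·24 + 12
  24 = 2·12
so gcd(3036, 780) = 12.
12 divides 2292, so solutions exist.
Back-substitute for Bézout coefficients:
  12 = 84 - 3·24
  ... = 3036·(-28) + 780·(109)
Scale by 2292/12 = 191: (u₀, v₀) = (-5348, 20819).
General solution: u = -5348 + 65t, v = 20819 - 253t for integer t.
u ≥ 0: smallest is -5348 mod 65 = 47 (at t = 83), with v = -180.

47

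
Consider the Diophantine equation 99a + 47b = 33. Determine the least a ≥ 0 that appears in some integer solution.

gcd(99, 47) = 1  (99 = 2*47 + 5, 47 = 9*5 + 2, 5 = 2*2 + 1, 2 = 2*1).
1 divides 33, so solutions exist.
Back-substituting, 99*(19) + 47*(-40) = 1.
Scale by 33/1 = 33: (a₀, b₀) = (627, -1320).
General solution: a = 627 + 47t, b = -1320 - 99t for integer t.
a ≥ 0: smallest is 627 mod 47 = 16 (at t = -13), with b = -33.

16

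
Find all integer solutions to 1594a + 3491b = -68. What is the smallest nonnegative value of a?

565

gcd(3491, 1594) = 1  (3491 = 2×1594 + 303, 1594 = 5×303 + 79, 303 = 3×79 + 66, 79 = 1×66 + 13, 66 = 5×13 + 1, 13 = 13×1).
1 divides -68, so solutions exist.
Back-substituting, 1594×(-265) + 3491×(121) = 1.
Scale by -68/1 = -68: (a₀, b₀) = (18020, -8228).
General solution: a = 18020 + 3491t, b = -8228 - 1594t for integer t.
a ≥ 0: smallest is 18020 mod 3491 = 565 (at t = -5), with b = -258.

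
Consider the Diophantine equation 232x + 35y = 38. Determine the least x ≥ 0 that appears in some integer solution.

24

gcd(232, 35):
  232 = 6·35 + 22
  35 = 1·22 + 13
  22 = 1·13 + 9
  13 = 1·9 + 4
  9 = 2·4 + 1
  4 = 4·1
so gcd(232, 35) = 1.
1 divides 38, so solutions exist.
Back-substitute for Bézout coefficients:
  1 = 9 - 2·4
  ... = 232·(8) + 35·(-53)
Scale by 38/1 = 38: (x₀, y₀) = (304, -2014).
General solution: x = 304 + 35t, y = -2014 - 232t for integer t.
x ≥ 0: smallest is 304 mod 35 = 24 (at t = -8), with y = -158.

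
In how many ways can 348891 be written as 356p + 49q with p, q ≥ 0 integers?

gcd(356, 49) = 1.
By Bézout, 356*(-15) + 49*(109) = 1.
One solution: (31, 6895).
General: p = 31 + 49t, q = 6895 - 356t.
p ≥ 0 ⇒ t ≥ 0; q ≥ 0 ⇒ t ≤ 19. So t ∈ [0, 19]: 20 solutions.

20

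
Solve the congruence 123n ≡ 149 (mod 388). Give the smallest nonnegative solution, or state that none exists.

gcd(388, 123) = 1.
1 divides 149, so solutions exist.
By Bézout, 123×(-41) + 388×(13) = 1.
So 123×(-41) ≡ 1 (mod 388); multiply by 149: n ≡ -6109 (mod 388).
Smallest nonnegative: n = -6109 mod 388 = 99.

99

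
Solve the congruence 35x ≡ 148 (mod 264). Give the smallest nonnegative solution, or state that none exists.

140

gcd(264, 35) = 1  (264 = 7×35 + 19, 35 = 1×19 + 16, 19 = 1×16 + 3, 16 = 5×3 + 1, 3 = 3×1).
1 divides 148, so solutions exist.
Back-substituting, 35×(83) + 264×(-11) = 1.
So 35×(83) ≡ 1 (mod 264); multiply by 148: x ≡ 12284 (mod 264).
Smallest nonnegative: x = 12284 mod 264 = 140.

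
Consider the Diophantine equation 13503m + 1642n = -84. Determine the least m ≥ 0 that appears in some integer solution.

gcd(13503, 1642):
  13503 = 8*1642 + 367
  1642 = 4*367 + 174
  367 = 2*174 + 19
  174 = 9*19 + 3
  19 = 6*3 + 1
  3 = 3*1
so gcd(13503, 1642) = 1.
1 divides -84, so solutions exist.
Back-substitute for Bézout coefficients:
  1 = 19 - 6*3
  ... = 13503*(519) + 1642*(-4268)
Scale by -84/1 = -84: (m₀, n₀) = (-43596, 358512).
General solution: m = -43596 + 1642t, n = 358512 - 13503t for integer t.
m ≥ 0: smallest is -43596 mod 1642 = 738 (at t = 27), with n = -6069.

738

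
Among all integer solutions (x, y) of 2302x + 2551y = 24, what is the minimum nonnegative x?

1844

gcd(2551, 2302) = 1  (2551 = 1*2302 + 249, 2302 = 9*249 + 61, 249 = 4*61 + 5, 61 = 12*5 + 1, 5 = 5*1).
1 divides 24, so solutions exist.
Back-substituting, 2302*(502) + 2551*(-453) = 1.
Scale by 24/1 = 24: (x₀, y₀) = (12048, -10872).
General solution: x = 12048 + 2551t, y = -10872 - 2302t for integer t.
x ≥ 0: smallest is 12048 mod 2551 = 1844 (at t = -4), with y = -1664.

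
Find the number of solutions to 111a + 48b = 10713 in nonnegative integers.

6

gcd(111, 48) = 3.
By Bézout, 111*(-3) + 48*(7) = 3.
One solution: (7, 207).
General: a = 7 + 16t, b = 207 - 37t.
a ≥ 0 ⇒ t ≥ 0; b ≥ 0 ⇒ t ≤ 5. So t ∈ [0, 5]: 6 solutions.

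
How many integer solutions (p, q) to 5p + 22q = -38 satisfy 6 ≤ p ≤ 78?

gcd(22, 5) = 1.
By Bézout, 5*(9) + 22*(-2) = 1.
Particular solution: (10, -4).
General solution: p = 10 + 22t, q = -4 - 5t for integer t.
6 ≤ 10 + 22t ≤ 78 gives t ∈ [0, 3], which is 4 values.

4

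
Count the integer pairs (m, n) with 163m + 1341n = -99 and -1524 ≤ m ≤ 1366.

2

gcd(1341, 163):
  1341 = 8×163 + 37
  163 = 4×37 + 15
  37 = 2×15 + 7
  15 = 2×7 + 1
  7 = 7×1
so gcd(1341, 163) = 1.
Back-substitute for Bézout coefficients:
  1 = 15 - 2×7
  ... = 163×(181) + 1341×(-22)
Scale by -99: particular solution (-17919, 2178); reduce m mod 1341: (855, -104).
General solution: m = 855 + 1341t, n = -104 - 163t for integer t.
-1524 ≤ 855 + 1341t ≤ 1366 gives t ∈ [-1, 0], which is 2 values.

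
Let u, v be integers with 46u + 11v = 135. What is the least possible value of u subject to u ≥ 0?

7

gcd(46, 11):
  46 = 4*11 + 2
  11 = 5*2 + 1
  2 = 2*1
so gcd(46, 11) = 1.
1 divides 135, so solutions exist.
Back-substitute for Bézout coefficients:
  1 = 11 - 5*2
  ... = 46*(-5) + 11*(21)
Scale by 135/1 = 135: (u₀, v₀) = (-675, 2835).
General solution: u = -675 + 11t, v = 2835 - 46t for integer t.
u ≥ 0: smallest is -675 mod 11 = 7 (at t = 62), with v = -17.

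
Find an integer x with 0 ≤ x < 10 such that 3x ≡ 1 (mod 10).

gcd(10, 3):
  10 = 3·3 + 1
  3 = 3·1
so gcd(10, 3) = 1.
Back-substitute for Bézout coefficients:
  1 = 10 - 3·3
  ... = 3·(-3) + 10·(1)
So 3·-3 ≡ 1 (mod 10), and -3 mod 10 = 7.

7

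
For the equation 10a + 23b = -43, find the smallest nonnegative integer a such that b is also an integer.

gcd(23, 10) = 1.
1 divides -43, so solutions exist.
By Bézout, 10×(7) + 23×(-3) = 1.
Scale by -43/1 = -43: (a₀, b₀) = (-301, 129).
General solution: a = -301 + 23t, b = 129 - 10t for integer t.
a ≥ 0: smallest is -301 mod 23 = 21 (at t = 14), with b = -11.

21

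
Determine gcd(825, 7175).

25

gcd(7175, 825):
  7175 = 8×825 + 575
  825 = 1×575 + 250
  575 = 2×250 + 75
  250 = 3×75 + 25
  75 = 3×25
so gcd(7175, 825) = 25.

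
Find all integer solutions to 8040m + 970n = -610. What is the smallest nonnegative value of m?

gcd(8040, 970):
  8040 = 8·970 + 280
  970 = 3·280 + 130
  280 = 2·130 + 20
  130 = 6·20 + 10
  20 = 2·10
so gcd(8040, 970) = 10.
10 divides -610, so solutions exist.
Back-substitute for Bézout coefficients:
  10 = 130 - 6·20
  ... = 8040·(-45) + 970·(373)
Scale by -610/10 = -61: (m₀, n₀) = (2745, -22753).
General solution: m = 2745 + 97t, n = -22753 - 804t for integer t.
m ≥ 0: smallest is 2745 mod 97 = 29 (at t = -28), with n = -241.

29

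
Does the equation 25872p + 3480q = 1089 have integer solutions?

no

gcd(25872, 3480) = 24  (25872 = 7·3480 + 1512, 3480 = 2·1512 + 456, 1512 = 3·456 + 144, 456 = 3·144 + 24, 144 = 6·24).
24 does not divide 1089 (remainder 9), so no integer solutions.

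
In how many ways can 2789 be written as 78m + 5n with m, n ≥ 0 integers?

7

gcd(78, 5) = 1  (78 = 15·5 + 3, 5 = 1·3 + 2, 3 = 1·2 + 1, 2 = 2·1).
Back-substituting, 78·(2) + 5·(-31) = 1.
Scale by 2789: one solution is (5578, -86459). Reduce m mod 5: (3, 511).
General: m = 3 + 5t, n = 511 - 78t.
m ≥ 0 ⇒ t ≥ 0; n ≥ 0 ⇒ t ≤ 6. So t ∈ [0, 6]: 7 solutions.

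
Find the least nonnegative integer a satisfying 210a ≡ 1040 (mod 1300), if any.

104

gcd(1300, 210) = 10  (1300 = 6×210 + 40, 210 = 5×40 + 10, 40 = 4×10).
10 divides 1040, so solutions exist.
Back-substituting, 210×(31) + 1300×(-5) = 10.
So 210×(31) ≡ 10 (mod 1300); multiply by 104: a ≡ 3224 (mod 130).
Smallest nonnegative: a = 3224 mod 130 = 104.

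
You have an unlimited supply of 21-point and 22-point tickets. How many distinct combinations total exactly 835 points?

Need nonnegative integers with 21j + 22k = 835.
gcd(21, 22) = 1, and 21·(-1) + 22·(1) = 1.
So (j₀, k₀) = (-835, 835); general j = -835 + 22t, k = 835 - 21t.
j ≥ 0 ⇒ t ≥ 38; k ≥ 0 ⇒ t ≤ 39. That's 2 values of t.

2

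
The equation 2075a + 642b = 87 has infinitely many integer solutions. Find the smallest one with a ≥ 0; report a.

453

gcd(2075, 642):
  2075 = 3·642 + 149
  642 = 4·149 + 46
  149 = 3·46 + 11
  46 = 4·11 + 2
  11 = 5·2 + 1
  2 = 2·1
so gcd(2075, 642) = 1.
1 divides 87, so solutions exist.
Back-substitute for Bézout coefficients:
  1 = 11 - 5·2
  ... = 2075·(293) + 642·(-947)
Scale by 87/1 = 87: (a₀, b₀) = (25491, -82389).
General solution: a = 25491 + 642t, b = -82389 - 2075t for integer t.
a ≥ 0: smallest is 25491 mod 642 = 453 (at t = -39), with b = -1464.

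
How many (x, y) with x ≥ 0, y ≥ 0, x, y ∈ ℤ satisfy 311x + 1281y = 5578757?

gcd(1281, 311) = 1  (1281 = 4·311 + 37, 311 = 8·37 + 15, 37 = 2·15 + 7, 15 = 2·7 + 1, 7 = 7·1).
Back-substituting, 311·(173) + 1281·(-42) = 1.
Scale by 5578757: one solution is (965124961, -234307794). Reduce x mod 1281: (346, 4271).
General: x = 346 + 1281t, y = 4271 - 311t.
x ≥ 0 ⇒ t ≥ 0; y ≥ 0 ⇒ t ≤ 13. So t ∈ [0, 13]: 14 solutions.

14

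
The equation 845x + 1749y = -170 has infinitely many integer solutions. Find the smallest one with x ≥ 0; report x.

569

gcd(1749, 845) = 1.
1 divides -170, so solutions exist.
By Bézout, 845×(830) + 1749×(-401) = 1.
Scale by -170/1 = -170: (x₀, y₀) = (-141100, 68170).
General solution: x = -141100 + 1749t, y = 68170 - 845t for integer t.
x ≥ 0: smallest is -141100 mod 1749 = 569 (at t = 81), with y = -275.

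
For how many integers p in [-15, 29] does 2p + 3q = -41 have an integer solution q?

15

gcd(3, 2) = 1.
By Bézout, 2*(-1) + 3*(1) = 1.
Particular solution: (2, -15).
General solution: p = 2 + 3t, q = -15 - 2t for integer t.
-15 ≤ 2 + 3t ≤ 29 gives t ∈ [-5, 9], which is 15 values.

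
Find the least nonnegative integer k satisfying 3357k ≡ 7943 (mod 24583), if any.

gcd(24583, 3357) = 1  (24583 = 7×3357 + 1084, 3357 = 3×1084 + 105, 1084 = 10×105 + 34, 105 = 3×34 + 3, 34 = 11×3 + 1, 3 = 3×1).
1 divides 7943, so solutions exist.
Back-substituting, 3357×(-7960) + 24583×(1087) = 1.
So 3357×(-7960) ≡ 1 (mod 24583); multiply by 7943: k ≡ -63226280 (mod 24583).
Smallest nonnegative: k = -63226280 mod 24583 = 1196.

1196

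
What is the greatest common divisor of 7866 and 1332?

18

gcd(7866, 1332) = 18  (7866 = 5×1332 + 1206, 1332 = 1×1206 + 126, 1206 = 9×126 + 72, 126 = 1×72 + 54, 72 = 1×54 + 18, 54 = 3×18).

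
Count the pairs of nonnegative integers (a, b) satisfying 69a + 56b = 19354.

5

gcd(69, 56) = 1  (69 = 1×56 + 13, 56 = 4×13 + 4, 13 = 3×4 + 1, 4 = 4×1).
Back-substituting, 69×(13) + 56×(-16) = 1.
Scale by 19354: one solution is (251602, -309664). Reduce a mod 56: (50, 284).
General: a = 50 + 56t, b = 284 - 69t.
a ≥ 0 ⇒ t ≥ 0; b ≥ 0 ⇒ t ≤ 4. So t ∈ [0, 4]: 5 solutions.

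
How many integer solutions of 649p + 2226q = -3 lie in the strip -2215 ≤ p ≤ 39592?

gcd(2226, 649) = 1.
By Bézout, 649·(367) + 2226·(-107) = 1.
Particular solution: (1125, -328).
General solution: p = 1125 + 2226t, q = -328 - 649t for integer t.
-2215 ≤ 1125 + 2226t ≤ 39592 gives t ∈ [-1, 17], which is 19 values.

19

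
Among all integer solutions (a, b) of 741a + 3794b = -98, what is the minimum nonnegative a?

2478

gcd(3794, 741) = 1.
1 divides -98, so solutions exist.
By Bézout, 741*(1833) + 3794*(-358) = 1.
Scale by -98/1 = -98: (a₀, b₀) = (-179634, 35084).
General solution: a = -179634 + 3794t, b = 35084 - 741t for integer t.
a ≥ 0: smallest is -179634 mod 3794 = 2478 (at t = 48), with b = -484.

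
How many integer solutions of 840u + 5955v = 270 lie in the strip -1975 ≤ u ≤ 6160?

gcd(5955, 840) = 15.
By Bézout, 840*(78) + 5955*(-11) = 15.
Particular solution: (213, -30).
General solution: u = 213 + 397t, v = -30 - 56t for integer t.
-1975 ≤ 213 + 397t ≤ 6160 gives t ∈ [-5, 14], which is 20 values.

20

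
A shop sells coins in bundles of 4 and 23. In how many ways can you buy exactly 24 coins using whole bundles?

1

Need nonnegative integers with 4j + 23k = 24.
gcd(4, 23) = 1, and 4·(6) + 23·(-1) = 1.
So (j₀, k₀) = (144, -24); general j = 144 + 23t, k = -24 - 4t.
j ≥ 0 ⇒ t ≥ -6; k ≥ 0 ⇒ t ≤ -6. That's 1 value of t.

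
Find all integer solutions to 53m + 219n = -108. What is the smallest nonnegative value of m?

93

gcd(219, 53) = 1.
1 divides -108, so solutions exist.
By Bézout, 53×(62) + 219×(-15) = 1.
Scale by -108/1 = -108: (m₀, n₀) = (-6696, 1620).
General solution: m = -6696 + 219t, n = 1620 - 53t for integer t.
m ≥ 0: smallest is -6696 mod 219 = 93 (at t = 31), with n = -23.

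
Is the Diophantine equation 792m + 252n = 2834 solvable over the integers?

gcd(792, 252) = 36  (792 = 3·252 + 36, 252 = 7·36).
36 does not divide 2834 (remainder 26), so no integer solutions.

no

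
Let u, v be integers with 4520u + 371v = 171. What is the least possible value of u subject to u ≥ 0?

gcd(4520, 371) = 1  (4520 = 12·371 + 68, 371 = 5·68 + 31, 68 = 2·31 + 6, 31 = 5·6 + 1, 6 = 6·1).
1 divides 171, so solutions exist.
Back-substituting, 4520·(-60) + 371·(731) = 1.
Scale by 171/1 = 171: (u₀, v₀) = (-10260, 125001).
General solution: u = -10260 + 371t, v = 125001 - 4520t for integer t.
u ≥ 0: smallest is -10260 mod 371 = 128 (at t = 28), with v = -1559.

128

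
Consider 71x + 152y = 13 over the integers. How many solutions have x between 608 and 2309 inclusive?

11

gcd(152, 71):
  152 = 2·71 + 10
  71 = 7·10 + 1
  10 = 10·1
so gcd(152, 71) = 1.
Back-substitute for Bézout coefficients:
  1 = 71 - 7·10
  ... = 71·(15) + 152·(-7)
Scale by 13: particular solution (195, -91); reduce x mod 152: (43, -20).
General solution: x = 43 + 152t, y = -20 - 71t for integer t.
608 ≤ 43 + 152t ≤ 2309 gives t ∈ [4, 14], which is 11 values.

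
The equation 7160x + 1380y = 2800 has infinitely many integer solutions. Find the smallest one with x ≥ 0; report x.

gcd(7160, 1380) = 20.
20 divides 2800, so solutions exist.
By Bézout, 7160×(16) + 1380×(-83) = 20.
Scale by 2800/20 = 140: (x₀, y₀) = (2240, -11620).
General solution: x = 2240 + 69t, y = -11620 - 358t for integer t.
x ≥ 0: smallest is 2240 mod 69 = 32 (at t = -32), with y = -164.

32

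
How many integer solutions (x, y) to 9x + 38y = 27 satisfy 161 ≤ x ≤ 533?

9

gcd(38, 9):
  38 = 4·9 + 2
  9 = 4·2 + 1
  2 = 2·1
so gcd(38, 9) = 1.
Back-substitute for Bézout coefficients:
  1 = 9 - 4·2
  ... = 9·(17) + 38·(-4)
Scale by 27: particular solution (459, -108); reduce x mod 38: (3, 0).
General solution: x = 3 + 38t, y = 0 - 9t for integer t.
161 ≤ 3 + 38t ≤ 533 gives t ∈ [5, 13], which is 9 values.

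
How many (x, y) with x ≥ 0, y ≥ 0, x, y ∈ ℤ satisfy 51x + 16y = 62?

gcd(51, 16) = 1  (51 = 3×16 + 3, 16 = 5×3 + 1, 3 = 3×1).
Back-substituting, 51×(-5) + 16×(16) = 1.
Scale by 62: one solution is (-310, 992). Reduce x mod 16: (10, -28).
General: x = 10 + 16t, y = -28 - 51t.
x ≥ 0 ⇒ t ≥ 0; y ≥ 0 ⇒ t ≤ -1. So t ∈ [0, -1]: 0 solutions.

0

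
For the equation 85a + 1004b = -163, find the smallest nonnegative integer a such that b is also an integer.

gcd(1004, 85):
  1004 = 11×85 + 69
  85 = 1×69 + 16
  69 = 4×16 + 5
  16 = 3×5 + 1
  5 = 5×1
so gcd(1004, 85) = 1.
1 divides -163, so solutions exist.
Back-substitute for Bézout coefficients:
  1 = 16 - 3×5
  ... = 85×(189) + 1004×(-16)
Scale by -163/1 = -163: (a₀, b₀) = (-30807, 2608).
General solution: a = -30807 + 1004t, b = 2608 - 85t for integer t.
a ≥ 0: smallest is -30807 mod 1004 = 317 (at t = 31), with b = -27.

317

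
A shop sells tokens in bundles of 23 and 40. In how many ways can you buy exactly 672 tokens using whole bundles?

1

Need nonnegative integers with 23j + 40k = 672.
gcd(23, 40) = 1, and 23·(7) + 40·(-4) = 1.
So (j₀, k₀) = (4704, -2688); general j = 4704 + 40t, k = -2688 - 23t.
j ≥ 0 ⇒ t ≥ -117; k ≥ 0 ⇒ t ≤ -117. That's 1 value of t.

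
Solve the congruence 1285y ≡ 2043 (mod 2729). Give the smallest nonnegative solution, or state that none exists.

gcd(2729, 1285):
  2729 = 2*1285 + 159
  1285 = 8*159 + 13
  159 = 12*13 + 3
  13 = 4*3 + 1
  3 = 3*1
so gcd(2729, 1285) = 1.
1 divides 2043, so solutions exist.
Back-substitute for Bézout coefficients:
  1 = 13 - 4*3
  ... = 1285*(841) + 2729*(-396)
So 1285*(841) ≡ 1 (mod 2729); multiply by 2043: y ≡ 1718163 (mod 2729).
Smallest nonnegative: y = 1718163 mod 2729 = 1622.

1622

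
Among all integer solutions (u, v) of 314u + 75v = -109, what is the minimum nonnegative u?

19

gcd(314, 75):
  314 = 4*75 + 14
  75 = 5*14 + 5
  14 = 2*5 + 4
  5 = 1*4 + 1
  4 = 4*1
so gcd(314, 75) = 1.
1 divides -109, so solutions exist.
Back-substitute for Bézout coefficients:
  1 = 5 - 1*4
  ... = 314*(-16) + 75*(67)
Scale by -109/1 = -109: (u₀, v₀) = (1744, -7303).
General solution: u = 1744 + 75t, v = -7303 - 314t for integer t.
u ≥ 0: smallest is 1744 mod 75 = 19 (at t = -23), with v = -81.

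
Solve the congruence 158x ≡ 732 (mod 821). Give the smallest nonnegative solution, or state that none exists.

597

gcd(821, 158) = 1.
1 divides 732, so solutions exist.
By Bézout, 158·(-265) + 821·(51) = 1.
So 158·(-265) ≡ 1 (mod 821); multiply by 732: x ≡ -193980 (mod 821).
Smallest nonnegative: x = -193980 mod 821 = 597.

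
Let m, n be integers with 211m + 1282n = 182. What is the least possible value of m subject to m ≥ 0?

92

gcd(1282, 211) = 1  (1282 = 6·211 + 16, 211 = 13·16 + 3, 16 = 5·3 + 1, 3 = 3·1).
1 divides 182, so solutions exist.
Back-substituting, 211·(-401) + 1282·(66) = 1.
Scale by 182/1 = 182: (m₀, n₀) = (-72982, 12012).
General solution: m = -72982 + 1282t, n = 12012 - 211t for integer t.
m ≥ 0: smallest is -72982 mod 1282 = 92 (at t = 57), with n = -15.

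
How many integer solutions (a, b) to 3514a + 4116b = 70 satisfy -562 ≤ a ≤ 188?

gcd(4116, 3514):
  4116 = 1·3514 + 602
  3514 = 5·602 + 504
  602 = 1·504 + 98
  504 = 5·98 + 14
  98 = 7·14
so gcd(4116, 3514) = 14.
Back-substitute for Bézout coefficients:
  14 = 504 - 5·98
  ... = 3514·(41) + 4116·(-35)
Scale by 5: particular solution (205, -175); reduce a mod 294: (205, -175).
General solution: a = 205 + 294t, b = -175 - 251t for integer t.
-562 ≤ 205 + 294t ≤ 188 gives t ∈ [-2, -1], which is 2 values.

2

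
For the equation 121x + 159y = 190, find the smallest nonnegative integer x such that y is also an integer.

154

gcd(159, 121):
  159 = 1×121 + 38
  121 = 3×38 + 7
  38 = 5×7 + 3
  7 = 2×3 + 1
  3 = 3×1
so gcd(159, 121) = 1.
1 divides 190, so solutions exist.
Back-substitute for Bézout coefficients:
  1 = 7 - 2×3
  ... = 121×(46) + 159×(-35)
Scale by 190/1 = 190: (x₀, y₀) = (8740, -6650).
General solution: x = 8740 + 159t, y = -6650 - 121t for integer t.
x ≥ 0: smallest is 8740 mod 159 = 154 (at t = -54), with y = -116.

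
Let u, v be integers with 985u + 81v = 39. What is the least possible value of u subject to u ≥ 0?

3

gcd(985, 81):
  985 = 12*81 + 13
  81 = 6*13 + 3
  13 = 4*3 + 1
  3 = 3*1
so gcd(985, 81) = 1.
1 divides 39, so solutions exist.
Back-substitute for Bézout coefficients:
  1 = 13 - 4*3
  ... = 985*(25) + 81*(-304)
Scale by 39/1 = 39: (u₀, v₀) = (975, -11856).
General solution: u = 975 + 81t, v = -11856 - 985t for integer t.
u ≥ 0: smallest is 975 mod 81 = 3 (at t = -12), with v = -36.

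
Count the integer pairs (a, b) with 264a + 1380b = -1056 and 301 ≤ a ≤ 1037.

7

gcd(1380, 264):
  1380 = 5·264 + 60
  264 = 4·60 + 24
  60 = 2·24 + 12
  24 = 2·12
so gcd(1380, 264) = 12.
Back-substitute for Bézout coefficients:
  12 = 60 - 2·24
  ... = 264·(-47) + 1380·(9)
Scale by -88: particular solution (4136, -792); reduce a mod 115: (111, -22).
General solution: a = 111 + 115t, b = -22 - 22t for integer t.
301 ≤ 111 + 115t ≤ 1037 gives t ∈ [2, 8], which is 7 values.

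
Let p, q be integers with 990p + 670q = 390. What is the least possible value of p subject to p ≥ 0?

41

gcd(990, 670) = 10.
10 divides 390, so solutions exist.
By Bézout, 990×(-23) + 670×(34) = 10.
Scale by 390/10 = 39: (p₀, q₀) = (-897, 1326).
General solution: p = -897 + 67t, q = 1326 - 99t for integer t.
p ≥ 0: smallest is -897 mod 67 = 41 (at t = 14), with q = -60.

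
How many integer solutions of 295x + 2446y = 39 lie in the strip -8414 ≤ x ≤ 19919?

gcd(2446, 295):
  2446 = 8×295 + 86
  295 = 3×86 + 37
  86 = 2×37 + 12
  37 = 3×12 + 1
  12 = 12×1
so gcd(2446, 295) = 1.
Back-substitute for Bézout coefficients:
  1 = 37 - 3×12
  ... = 295×(199) + 2446×(-24)
Scale by 39: particular solution (7761, -936); reduce x mod 2446: (423, -51).
General solution: x = 423 + 2446t, y = -51 - 295t for integer t.
-8414 ≤ 423 + 2446t ≤ 19919 gives t ∈ [-3, 7], which is 11 values.

11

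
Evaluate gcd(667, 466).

1

gcd(667, 466) = 1  (667 = 1*466 + 201, 466 = 2*201 + 64, 201 = 3*64 + 9, 64 = 7*9 + 1, 9 = 9*1).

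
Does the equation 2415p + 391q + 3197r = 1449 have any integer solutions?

yes

gcd(2415, 391):
  2415 = 6·391 + 69
  391 = 5·69 + 46
  69 = 1·46 + 23
  46 = 2·23
so gcd(2415, 391) = 23.
gcd(23, 3197) = 23.
23 divides 1449, so integer solutions exist.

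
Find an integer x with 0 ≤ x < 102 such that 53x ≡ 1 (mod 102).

gcd(102, 53) = 1  (102 = 1×53 + 49, 53 = 1×49 + 4, 49 = 12×4 + 1, 4 = 4×1).
Back-substituting, 53×(-25) + 102×(13) = 1.
So 53×-25 ≡ 1 (mod 102), and -25 mod 102 = 77.

77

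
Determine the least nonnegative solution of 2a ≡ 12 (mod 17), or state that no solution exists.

6

gcd(17, 2) = 1  (17 = 8×2 + 1, 2 = 2×1).
1 divides 12, so solutions exist.
Back-substituting, 2×(-8) + 17×(1) = 1.
So 2×(-8) ≡ 1 (mod 17); multiply by 12: a ≡ -96 (mod 17).
Smallest nonnegative: a = -96 mod 17 = 6.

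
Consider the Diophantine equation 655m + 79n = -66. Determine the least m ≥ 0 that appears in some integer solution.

4

gcd(655, 79):
  655 = 8·79 + 23
  79 = 3·23 + 10
  23 = 2·10 + 3
  10 = 3·3 + 1
  3 = 3·1
so gcd(655, 79) = 1.
1 divides -66, so solutions exist.
Back-substitute for Bézout coefficients:
  1 = 10 - 3·3
  ... = 655·(-24) + 79·(199)
Scale by -66/1 = -66: (m₀, n₀) = (1584, -13134).
General solution: m = 1584 + 79t, n = -13134 - 655t for integer t.
m ≥ 0: smallest is 1584 mod 79 = 4 (at t = -20), with n = -34.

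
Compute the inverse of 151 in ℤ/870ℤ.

gcd(870, 151) = 1.
By Bézout, 151·(121) + 870·(-21) = 1.
So 151·121 ≡ 1 (mod 870), and 121 mod 870 = 121.

121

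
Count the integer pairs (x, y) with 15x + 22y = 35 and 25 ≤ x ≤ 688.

30

gcd(22, 15):
  22 = 1×15 + 7
  15 = 2×7 + 1
  7 = 7×1
so gcd(22, 15) = 1.
Back-substitute for Bézout coefficients:
  1 = 15 - 2×7
  ... = 15×(3) + 22×(-2)
Scale by 35: particular solution (105, -70); reduce x mod 22: (17, -10).
General solution: x = 17 + 22t, y = -10 - 15t for integer t.
25 ≤ 17 + 22t ≤ 688 gives t ∈ [1, 30], which is 30 values.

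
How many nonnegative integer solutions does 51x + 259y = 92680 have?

gcd(259, 51) = 1  (259 = 5·51 + 4, 51 = 12·4 + 3, 4 = 1·3 + 1, 3 = 3·1).
Back-substituting, 51·(-66) + 259·(13) = 1.
Scale by 92680: one solution is (-6116880, 1204840). Reduce x mod 259: (182, 322).
General: x = 182 + 259t, y = 322 - 51t.
x ≥ 0 ⇒ t ≥ 0; y ≥ 0 ⇒ t ≤ 6. So t ∈ [0, 6]: 7 solutions.

7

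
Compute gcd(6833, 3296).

1

gcd(6833, 3296):
  6833 = 2*3296 + 241
  3296 = 13*241 + 163
  241 = 1*163 + 78
  163 = 2*78 + 7
  78 = 11*7 + 1
  7 = 7*1
so gcd(6833, 3296) = 1.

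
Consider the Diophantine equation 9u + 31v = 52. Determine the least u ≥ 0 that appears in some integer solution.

23

gcd(31, 9) = 1  (31 = 3*9 + 4, 9 = 2*4 + 1, 4 = 4*1).
1 divides 52, so solutions exist.
Back-substituting, 9*(7) + 31*(-2) = 1.
Scale by 52/1 = 52: (u₀, v₀) = (364, -104).
General solution: u = 364 + 31t, v = -104 - 9t for integer t.
u ≥ 0: smallest is 364 mod 31 = 23 (at t = -11), with v = -5.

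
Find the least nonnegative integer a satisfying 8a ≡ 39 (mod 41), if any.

10

gcd(41, 8) = 1  (41 = 5×8 + 1, 8 = 8×1).
1 divides 39, so solutions exist.
Back-substituting, 8×(-5) + 41×(1) = 1.
So 8×(-5) ≡ 1 (mod 41); multiply by 39: a ≡ -195 (mod 41).
Smallest nonnegative: a = -195 mod 41 = 10.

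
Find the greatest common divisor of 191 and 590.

gcd(590, 191) = 1  (590 = 3*191 + 17, 191 = 11*17 + 4, 17 = 4*4 + 1, 4 = 4*1).

1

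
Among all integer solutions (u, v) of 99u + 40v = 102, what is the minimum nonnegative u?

gcd(99, 40):
  99 = 2×40 + 19
  40 = 2×19 + 2
  19 = 9×2 + 1
  2 = 2×1
so gcd(99, 40) = 1.
1 divides 102, so solutions exist.
Back-substitute for Bézout coefficients:
  1 = 19 - 9×2
  ... = 99×(19) + 40×(-47)
Scale by 102/1 = 102: (u₀, v₀) = (1938, -4794).
General solution: u = 1938 + 40t, v = -4794 - 99t for integer t.
u ≥ 0: smallest is 1938 mod 40 = 18 (at t = -48), with v = -42.

18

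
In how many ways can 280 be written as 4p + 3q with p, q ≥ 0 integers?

24

gcd(4, 3) = 1.
By Bézout, 4×(1) + 3×(-1) = 1.
One solution: (1, 92).
General: p = 1 + 3t, q = 92 - 4t.
p ≥ 0 ⇒ t ≥ 0; q ≥ 0 ⇒ t ≤ 23. So t ∈ [0, 23]: 24 solutions.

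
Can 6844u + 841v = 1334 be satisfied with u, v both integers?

yes

gcd(6844, 841) = 29.
29 divides 1334, so integer solutions exist.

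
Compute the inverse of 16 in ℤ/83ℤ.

26

gcd(83, 16) = 1.
By Bézout, 16×(26) + 83×(-5) = 1.
So 16×26 ≡ 1 (mod 83), and 26 mod 83 = 26.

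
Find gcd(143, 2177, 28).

1

gcd(2177, 143) = 1.
gcd(1, 28) = 1.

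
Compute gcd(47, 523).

gcd(523, 47) = 1  (523 = 11*47 + 6, 47 = 7*6 + 5, 6 = 1*5 + 1, 5 = 5*1).

1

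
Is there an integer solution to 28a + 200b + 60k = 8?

yes

gcd(200, 28) = 4.
gcd(4, 60) = 4.
4 divides 8, so integer solutions exist.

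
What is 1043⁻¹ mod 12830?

gcd(12830, 1043):
  12830 = 12×1043 + 314
  1043 = 3×314 + 101
  314 = 3×101 + 11
  101 = 9×11 + 2
  11 = 5×2 + 1
  2 = 2×1
so gcd(12830, 1043) = 1.
Back-substitute for Bézout coefficients:
  1 = 11 - 5×2
  ... = 1043×(-5843) + 12830×(475)
So 1043×-5843 ≡ 1 (mod 12830), and -5843 mod 12830 = 6987.

6987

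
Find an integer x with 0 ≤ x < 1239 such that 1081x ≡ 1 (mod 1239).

gcd(1239, 1081) = 1  (1239 = 1*1081 + 158, 1081 = 6*158 + 133, 158 = 1*133 + 25, 133 = 5*25 + 8, 25 = 3*8 + 1, 8 = 8*1).
Back-substituting, 1081*(-149) + 1239*(130) = 1.
So 1081*-149 ≡ 1 (mod 1239), and -149 mod 1239 = 1090.

1090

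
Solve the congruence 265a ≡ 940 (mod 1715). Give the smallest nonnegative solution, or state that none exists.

gcd(1715, 265) = 5.
5 divides 940, so solutions exist.
By Bézout, 265·(-110) + 1715·(17) = 5.
So 265·(-110) ≡ 5 (mod 1715); multiply by 188: a ≡ -20680 (mod 343).
Smallest nonnegative: a = -20680 mod 343 = 243.

243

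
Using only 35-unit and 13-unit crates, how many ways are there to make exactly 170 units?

Need nonnegative integers with 35j + 13k = 170.
gcd(35, 13) = 1, and 35·(3) + 13·(-8) = 1.
So (j₀, k₀) = (510, -1360); general j = 510 + 13t, k = -1360 - 35t.
j ≥ 0 ⇒ t ≥ -39; k ≥ 0 ⇒ t ≤ -39. That's 1 value of t.

1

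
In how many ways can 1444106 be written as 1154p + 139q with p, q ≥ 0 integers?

9

gcd(1154, 139):
  1154 = 8*139 + 42
  139 = 3*42 + 13
  42 = 3*13 + 3
  13 = 4*3 + 1
  3 = 3*1
so gcd(1154, 139) = 1.
Back-substitute for Bézout coefficients:
  1 = 13 - 4*3
  ... = 1154*(-43) + 139*(357)
Scale by 1444106: one solution is (-62096558, 515545842). Reduce p mod 139: (24, 10190).
General: p = 24 + 139t, q = 10190 - 1154t.
p ≥ 0 ⇒ t ≥ 0; q ≥ 0 ⇒ t ≤ 8. So t ∈ [0, 8]: 9 solutions.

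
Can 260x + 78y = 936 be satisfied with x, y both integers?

yes

gcd(260, 78):
  260 = 3×78 + 26
  78 = 3×26
so gcd(260, 78) = 26.
26 divides 936, so integer solutions exist.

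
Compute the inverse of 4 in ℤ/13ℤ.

gcd(13, 4) = 1.
By Bézout, 4×(-3) + 13×(1) = 1.
So 4×-3 ≡ 1 (mod 13), and -3 mod 13 = 10.

10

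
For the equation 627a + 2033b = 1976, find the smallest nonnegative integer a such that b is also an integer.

68

gcd(2033, 627):
  2033 = 3·627 + 152
  627 = 4·152 + 19
  152 = 8·19
so gcd(2033, 627) = 19.
19 divides 1976, so solutions exist.
Back-substitute for Bézout coefficients:
  19 = 627 - 4·152
  ... = 627·(13) + 2033·(-4)
Scale by 1976/19 = 104: (a₀, b₀) = (1352, -416).
General solution: a = 1352 + 107t, b = -416 - 33t for integer t.
a ≥ 0: smallest is 1352 mod 107 = 68 (at t = -12), with b = -20.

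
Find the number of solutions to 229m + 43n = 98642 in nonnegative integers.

11

gcd(229, 43) = 1  (229 = 5×43 + 14, 43 = 3×14 + 1, 14 = 14×1).
Back-substituting, 229×(-3) + 43×(16) = 1.
Scale by 98642: one solution is (-295926, 1578272). Reduce m mod 43: (0, 2294).
General: m = 0 + 43t, n = 2294 - 229t.
m ≥ 0 ⇒ t ≥ 0; n ≥ 0 ⇒ t ≤ 10. So t ∈ [0, 10]: 11 solutions.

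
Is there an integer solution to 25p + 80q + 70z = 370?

yes

gcd(80, 25):
  80 = 3·25 + 5
  25 = 5·5
so gcd(80, 25) = 5.
gcd(5, 70) = 5.
5 divides 370, so integer solutions exist.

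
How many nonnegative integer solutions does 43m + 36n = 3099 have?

2

gcd(43, 36) = 1  (43 = 1×36 + 7, 36 = 5×7 + 1, 7 = 7×1).
Back-substituting, 43×(-5) + 36×(6) = 1.
Scale by 3099: one solution is (-15495, 18594). Reduce m mod 36: (21, 61).
General: m = 21 + 36t, n = 61 - 43t.
m ≥ 0 ⇒ t ≥ 0; n ≥ 0 ⇒ t ≤ 1. So t ∈ [0, 1]: 2 solutions.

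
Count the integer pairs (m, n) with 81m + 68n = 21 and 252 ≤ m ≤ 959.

gcd(81, 68):
  81 = 1*68 + 13
  68 = 5*13 + 3
  13 = 4*3 + 1
  3 = 3*1
so gcd(81, 68) = 1.
Back-substitute for Bézout coefficients:
  1 = 13 - 4*3
  ... = 81*(21) + 68*(-25)
Scale by 21: particular solution (441, -525); reduce m mod 68: (33, -39).
General solution: m = 33 + 68t, n = -39 - 81t for integer t.
252 ≤ 33 + 68t ≤ 959 gives t ∈ [4, 13], which is 10 values.

10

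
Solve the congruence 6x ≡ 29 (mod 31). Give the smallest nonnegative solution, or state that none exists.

gcd(31, 6):
  31 = 5·6 + 1
  6 = 6·1
so gcd(31, 6) = 1.
1 divides 29, so solutions exist.
Back-substitute for Bézout coefficients:
  1 = 31 - 5·6
  ... = 6·(-5) + 31·(1)
So 6·(-5) ≡ 1 (mod 31); multiply by 29: x ≡ -145 (mod 31).
Smallest nonnegative: x = -145 mod 31 = 10.

10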